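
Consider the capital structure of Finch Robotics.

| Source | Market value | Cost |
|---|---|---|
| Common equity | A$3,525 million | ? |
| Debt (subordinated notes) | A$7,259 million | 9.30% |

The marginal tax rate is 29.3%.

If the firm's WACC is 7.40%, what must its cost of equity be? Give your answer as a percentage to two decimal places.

Total capital V = 3525 + 7259 = 10784.
Equity weight = 3525/10784 = 0.3269.
Subordinated notes weight = 7259/10784 = 0.6731.
Debt contribution = 0.6731 × 9.3% × (1 − 29.3%) = 4.4259%.
Required equity contribution = 7.4% − 4.4259% = 2.9741%.
Re = 2.9741% / 0.3269 = 9.0987%.

9.10%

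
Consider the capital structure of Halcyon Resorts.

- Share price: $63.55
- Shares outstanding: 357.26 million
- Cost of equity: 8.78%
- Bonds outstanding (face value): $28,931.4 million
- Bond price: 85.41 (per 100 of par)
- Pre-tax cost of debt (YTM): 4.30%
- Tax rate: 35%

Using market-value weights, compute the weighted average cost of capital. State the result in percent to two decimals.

5.66%

Market value of equity E = 63.55 × 357.26m = 22703.873m. Market value of debt D = 28931.4m × 85.41/100 = 24710.30874m.
Total capital V = 22703.873 + 24710.30874 = 47414.18174.
Equity: weight = 22703.873/47414.18174 = 0.4788; cost = 8.78%.
Bonds outstanding: weight = 24710.30874/47414.18174 = 0.5212; after-tax cost = 4.3% × (1 − 35%) = 2.7950%.
WACC = 0.4788 × 8.7800% + 0.5212 × 2.7950% = 5.6609%.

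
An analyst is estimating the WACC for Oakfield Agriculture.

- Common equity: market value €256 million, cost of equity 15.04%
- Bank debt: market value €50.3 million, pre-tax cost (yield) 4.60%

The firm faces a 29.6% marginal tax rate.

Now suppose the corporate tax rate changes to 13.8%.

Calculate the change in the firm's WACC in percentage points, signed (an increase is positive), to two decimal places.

+0.12 pp

Current WACC:
Total capital V = 256 + 50.3 = 306.3.
Equity: weight = 256/306.3 = 0.8358; cost = 15.04%.
Bank debt: weight = 50.3/306.3 = 0.1642; after-tax cost = 4.6% × (1 − 29.6%) = 3.2384%.
WACC = 0.8358 × 15.0400% + 0.1642 × 3.2384% = 13.1020%.
After the change:
Total capital V = 256 + 50.3 = 306.3.
Equity: weight = 256/306.3 = 0.8358; cost = 15.04%.
Bank debt: weight = 50.3/306.3 = 0.1642; after-tax cost = 4.6% × (1 − 13.8%) = 3.9652%.
WACC = 0.8358 × 15.0400% + 0.1642 × 3.9652% = 13.2213%.
Change in WACC = 13.2213% − 13.1020% = 0.1194 pp.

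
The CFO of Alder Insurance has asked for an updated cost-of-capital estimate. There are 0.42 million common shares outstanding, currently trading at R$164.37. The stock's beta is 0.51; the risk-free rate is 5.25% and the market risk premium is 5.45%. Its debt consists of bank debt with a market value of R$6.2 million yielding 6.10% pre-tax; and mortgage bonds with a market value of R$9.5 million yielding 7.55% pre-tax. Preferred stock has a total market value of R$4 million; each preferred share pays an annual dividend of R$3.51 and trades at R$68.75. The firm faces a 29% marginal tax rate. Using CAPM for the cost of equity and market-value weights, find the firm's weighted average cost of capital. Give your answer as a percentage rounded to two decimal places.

7.35%

Cost of equity via CAPM: Re = 5.25% + 0.51 × 5.45% = 8.0295%.
Cost of preferred: Rp = 3.51 / 68.75 = 5.1055%.
Market value of equity E = 164.37 × 0.42m = 69.0354m.
Total capital V = 69.0354 + 4 + 6.2 + 9.5 = 88.7354.
Equity: weight = 69.0354/88.7354 = 0.7780; cost = 8.0295%.
Preferred: weight = 4/88.7354 = 0.0451; cost = 5.1055%.
Bank debt: weight = 6.2/88.7354 = 0.0699; after-tax cost = 6.1% × (1 − 29%) = 4.3310%.
Mortgage bonds: weight = 9.5/88.7354 = 0.1071; after-tax cost = 7.55% × (1 − 29%) = 5.3605%.
WACC = 0.7780 × 8.0295% + 0.0451 × 5.1055% + 0.0699 × 4.3310% + 0.1071 × 5.3605% = 7.3535%.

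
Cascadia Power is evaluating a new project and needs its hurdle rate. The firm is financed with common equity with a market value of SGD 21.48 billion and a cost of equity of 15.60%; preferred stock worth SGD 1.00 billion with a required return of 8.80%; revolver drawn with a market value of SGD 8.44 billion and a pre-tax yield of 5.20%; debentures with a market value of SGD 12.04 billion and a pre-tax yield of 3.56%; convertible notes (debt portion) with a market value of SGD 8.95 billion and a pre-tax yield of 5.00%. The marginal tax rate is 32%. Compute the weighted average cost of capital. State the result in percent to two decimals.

Total capital V = 21.48 + 1 + 8.44 + 12.04 + 8.95 = 51.91.
Equity: weight = 21.48/51.91 = 0.4138; cost = 15.6%.
Preferred: weight = 1/51.91 = 0.0193; cost = 8.8%.
Revolver drawn: weight = 8.44/51.91 = 0.1626; after-tax cost = 5.2% × (1 − 32%) = 3.5360%.
Debentures: weight = 12.04/51.91 = 0.2319; after-tax cost = 3.56% × (1 − 32%) = 2.4208%.
Convertible notes (debt portion): weight = 8.95/51.91 = 0.1724; after-tax cost = 5% × (1 − 32%) = 3.4000%.
WACC = 0.4138 × 15.6000% + 0.0193 × 8.8000% + 0.1626 × 3.5360% + 0.2319 × 2.4208% + 0.1724 × 3.4000% = 8.3473%.

8.35%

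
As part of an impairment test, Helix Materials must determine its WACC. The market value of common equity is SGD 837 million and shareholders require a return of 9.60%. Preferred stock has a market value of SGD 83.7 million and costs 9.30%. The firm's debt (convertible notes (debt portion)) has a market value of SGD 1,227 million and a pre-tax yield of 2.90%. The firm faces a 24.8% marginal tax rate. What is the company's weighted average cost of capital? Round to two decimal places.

Total capital V = 837 + 83.7 + 1227 = 2147.7.
Equity: weight = 837/2147.7 = 0.3897; cost = 9.6%.
Preferred: weight = 83.7/2147.7 = 0.0390; cost = 9.3%.
Convertible notes (debt portion): weight = 1227/2147.7 = 0.5713; after-tax cost = 2.9% × (1 − 24.8%) = 2.1808%.
WACC = 0.3897 × 9.6000% + 0.0390 × 9.3000% + 0.5713 × 2.1808% = 5.3497%.

5.35%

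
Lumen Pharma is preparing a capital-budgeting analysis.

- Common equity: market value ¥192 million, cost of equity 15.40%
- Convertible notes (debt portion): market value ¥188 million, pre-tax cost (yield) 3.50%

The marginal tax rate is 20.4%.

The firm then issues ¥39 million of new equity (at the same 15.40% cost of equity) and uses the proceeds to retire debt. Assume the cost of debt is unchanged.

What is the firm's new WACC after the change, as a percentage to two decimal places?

After the change:
Total capital V = 231 + 149 = 380.
Equity: weight = 231/380 = 0.6079; cost = 15.4%.
Convertible notes (debt portion): weight = 149/380 = 0.3921; after-tax cost = 3.5% × (1 − 20.4%) = 2.7860%.
WACC = 0.6079 × 15.4000% + 0.3921 × 2.7860% = 10.4540%.

10.45%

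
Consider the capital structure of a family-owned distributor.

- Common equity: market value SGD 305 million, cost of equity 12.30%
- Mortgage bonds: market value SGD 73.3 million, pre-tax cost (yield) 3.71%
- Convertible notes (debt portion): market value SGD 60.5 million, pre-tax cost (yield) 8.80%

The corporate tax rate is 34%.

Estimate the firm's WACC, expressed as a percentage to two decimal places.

Total capital V = 305 + 73.3 + 60.5 = 438.8.
Equity: weight = 305/438.8 = 0.6951; cost = 12.3%.
Mortgage bonds: weight = 73.3/438.8 = 0.1670; after-tax cost = 3.71% × (1 − 34%) = 2.4486%.
Convertible notes (debt portion): weight = 60.5/438.8 = 0.1379; after-tax cost = 8.8% × (1 − 34%) = 5.8080%.
WACC = 0.6951 × 12.3000% + 0.1670 × 2.4486% + 0.1379 × 5.8080% = 9.7593%.

9.76%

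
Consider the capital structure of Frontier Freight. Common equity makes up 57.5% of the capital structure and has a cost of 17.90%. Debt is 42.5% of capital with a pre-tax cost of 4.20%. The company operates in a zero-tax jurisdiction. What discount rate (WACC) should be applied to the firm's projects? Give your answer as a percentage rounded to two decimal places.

After-tax cost of debt = 4.2% × (1 − 0%) = 4.2000%.
WACC = 0.575 × 17.9000% + 0.425 × 4.2000% = 12.0775%.

12.08%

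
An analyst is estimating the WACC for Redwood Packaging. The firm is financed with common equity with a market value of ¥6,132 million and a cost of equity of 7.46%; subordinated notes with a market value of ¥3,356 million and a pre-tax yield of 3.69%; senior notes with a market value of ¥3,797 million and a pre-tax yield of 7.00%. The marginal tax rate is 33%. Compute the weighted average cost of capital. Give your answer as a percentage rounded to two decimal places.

5.41%

Total capital V = 6132 + 3356 + 3797 = 13285.
Equity: weight = 6132/13285 = 0.4616; cost = 7.46%.
Subordinated notes: weight = 3356/13285 = 0.2526; after-tax cost = 3.69% × (1 − 33%) = 2.4723%.
Senior notes: weight = 3797/13285 = 0.2858; after-tax cost = 7% × (1 − 33%) = 4.6900%.
WACC = 0.4616 × 7.4600% + 0.2526 × 2.4723% + 0.2858 × 4.6900% = 5.4083%.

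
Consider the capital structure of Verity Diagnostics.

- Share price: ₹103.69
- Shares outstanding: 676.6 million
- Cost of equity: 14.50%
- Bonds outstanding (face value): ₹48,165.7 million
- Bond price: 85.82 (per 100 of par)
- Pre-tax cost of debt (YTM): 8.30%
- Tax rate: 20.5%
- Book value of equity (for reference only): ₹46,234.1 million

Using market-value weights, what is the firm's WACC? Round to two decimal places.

11.57%

Market value of equity E = 103.69 × 676.6m = 70156.654m. Market value of debt D = 48165.7m × 85.82/100 = 41335.80374m.
Total capital V = 70156.654 + 41335.80374 = 111492.45774.
Equity: weight = 70156.654/111492.45774 = 0.6293; cost = 14.5%.
Bonds outstanding: weight = 41335.80374/111492.45774 = 0.3707; after-tax cost = 8.3% × (1 − 20.5%) = 6.5985%.
WACC = 0.6293 × 14.5000% + 0.3707 × 6.5985% = 11.5705%.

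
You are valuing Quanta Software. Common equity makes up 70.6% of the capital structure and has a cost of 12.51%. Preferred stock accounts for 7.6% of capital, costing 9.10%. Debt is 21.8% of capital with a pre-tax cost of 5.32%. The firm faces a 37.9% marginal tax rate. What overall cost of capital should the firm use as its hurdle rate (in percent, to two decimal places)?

10.24%

After-tax cost of debt = 5.32% × (1 − 37.9%) = 3.3037%.
WACC = 0.706 × 12.5100% + 0.076 × 9.1000% + 0.218 × 3.3037% = 10.2439%.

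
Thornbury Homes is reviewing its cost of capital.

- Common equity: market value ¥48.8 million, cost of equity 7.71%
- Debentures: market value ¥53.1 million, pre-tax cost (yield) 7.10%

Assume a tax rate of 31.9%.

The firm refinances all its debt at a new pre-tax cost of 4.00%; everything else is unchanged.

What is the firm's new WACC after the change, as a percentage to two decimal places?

5.11%

After the change:
Total capital V = 48.8 + 53.1 = 101.9.
Equity: weight = 48.8/101.9 = 0.4789; cost = 7.71%.
Debentures: weight = 53.1/101.9 = 0.5211; after-tax cost = 4% × (1 − 31.9%) = 2.7240%.
WACC = 0.4789 × 7.7100% + 0.5211 × 2.7240% = 5.1118%.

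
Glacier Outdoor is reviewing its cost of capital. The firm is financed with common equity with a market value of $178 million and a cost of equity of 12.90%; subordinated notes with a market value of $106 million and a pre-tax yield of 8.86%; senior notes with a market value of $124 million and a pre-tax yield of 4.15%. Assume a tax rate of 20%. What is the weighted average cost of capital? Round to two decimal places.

Total capital V = 178 + 106 + 124 = 408.
Equity: weight = 178/408 = 0.4363; cost = 12.9%.
Subordinated notes: weight = 106/408 = 0.2598; after-tax cost = 8.86% × (1 − 20%) = 7.0880%.
Senior notes: weight = 124/408 = 0.3039; after-tax cost = 4.15% × (1 − 20%) = 3.3200%.
WACC = 0.4363 × 12.9000% + 0.2598 × 7.0880% + 0.3039 × 3.3200% = 8.4785%.

8.48%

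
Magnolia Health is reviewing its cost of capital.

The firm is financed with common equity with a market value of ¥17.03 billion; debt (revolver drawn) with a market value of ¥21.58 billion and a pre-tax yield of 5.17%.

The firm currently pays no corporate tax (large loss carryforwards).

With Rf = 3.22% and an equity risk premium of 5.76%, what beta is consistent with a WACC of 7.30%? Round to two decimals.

1.18

Total capital V = 17.03 + 21.58 = 38.61.
Equity weight = 17.03/38.61 = 0.4411.
Revolver drawn weight = 21.58/38.61 = 0.5589.
Debt contribution = 0.5589 × 5.17% × (1 − 0%) = 2.8896%.
Required equity contribution = 7.3% − 2.8896% = 4.4104%  ⇒  Re = 9.9991%.
CAPM: 9.9991% = 3.22% + β × 5.76%  ⇒  β = 1.1769.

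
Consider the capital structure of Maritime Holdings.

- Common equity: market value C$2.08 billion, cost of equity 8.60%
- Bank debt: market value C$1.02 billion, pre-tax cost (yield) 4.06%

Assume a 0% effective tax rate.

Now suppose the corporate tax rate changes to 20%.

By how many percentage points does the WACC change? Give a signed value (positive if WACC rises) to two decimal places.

-0.27 pp

Current WACC:
Total capital V = 2.08 + 1.02 = 3.1.
Equity: weight = 2.08/3.1 = 0.6710; cost = 8.6%.
Bank debt: weight = 1.02/3.1 = 0.3290; after-tax cost = 4.06% × (1 − 0%) = 4.0600%.
WACC = 0.6710 × 8.6000% + 0.3290 × 4.0600% = 7.1062%.
After the change:
Total capital V = 2.08 + 1.02 = 3.1.
Equity: weight = 2.08/3.1 = 0.6710; cost = 8.6%.
Bank debt: weight = 1.02/3.1 = 0.3290; after-tax cost = 4.06% × (1 − 20%) = 3.2480%.
WACC = 0.6710 × 8.6000% + 0.3290 × 3.2480% = 6.8390%.
Change in WACC = 6.8390% − 7.1062% = -0.2672 pp.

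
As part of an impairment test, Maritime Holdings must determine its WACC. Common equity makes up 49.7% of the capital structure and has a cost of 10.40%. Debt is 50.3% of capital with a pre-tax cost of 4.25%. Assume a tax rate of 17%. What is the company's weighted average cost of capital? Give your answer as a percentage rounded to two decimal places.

After-tax cost of debt = 4.25% × (1 − 17%) = 3.5275%.
WACC = 0.497 × 10.4000% + 0.503 × 3.5275% = 6.9431%.

6.94%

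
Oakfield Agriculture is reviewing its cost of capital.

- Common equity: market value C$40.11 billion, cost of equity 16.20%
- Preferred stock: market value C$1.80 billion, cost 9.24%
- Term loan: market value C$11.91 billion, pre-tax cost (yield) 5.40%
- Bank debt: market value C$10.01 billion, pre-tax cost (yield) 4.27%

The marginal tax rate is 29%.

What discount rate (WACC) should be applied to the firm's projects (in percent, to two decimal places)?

11.63%

Total capital V = 40.11 + 1.8 + 11.91 + 10.01 = 63.83.
Equity: weight = 40.11/63.83 = 0.6284; cost = 16.2%.
Preferred: weight = 1.8/63.83 = 0.0282; cost = 9.24%.
Term loan: weight = 11.91/63.83 = 0.1866; after-tax cost = 5.4% × (1 − 29%) = 3.8340%.
Bank debt: weight = 10.01/63.83 = 0.1568; after-tax cost = 4.27% × (1 − 29%) = 3.0317%.
WACC = 0.6284 × 16.2000% + 0.0282 × 9.2400% + 0.1866 × 3.8340% + 0.1568 × 3.0317% = 11.6313%.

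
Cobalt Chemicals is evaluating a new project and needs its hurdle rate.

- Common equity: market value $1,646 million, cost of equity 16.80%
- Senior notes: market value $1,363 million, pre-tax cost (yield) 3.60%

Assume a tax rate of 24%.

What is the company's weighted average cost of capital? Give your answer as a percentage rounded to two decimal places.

Total capital V = 1646 + 1363 = 3009.
Equity: weight = 1646/3009 = 0.5470; cost = 16.8%.
Senior notes: weight = 1363/3009 = 0.4530; after-tax cost = 3.6% × (1 − 24%) = 2.7360%.
WACC = 0.5470 × 16.8000% + 0.4530 × 2.7360% = 10.4294%.

10.43%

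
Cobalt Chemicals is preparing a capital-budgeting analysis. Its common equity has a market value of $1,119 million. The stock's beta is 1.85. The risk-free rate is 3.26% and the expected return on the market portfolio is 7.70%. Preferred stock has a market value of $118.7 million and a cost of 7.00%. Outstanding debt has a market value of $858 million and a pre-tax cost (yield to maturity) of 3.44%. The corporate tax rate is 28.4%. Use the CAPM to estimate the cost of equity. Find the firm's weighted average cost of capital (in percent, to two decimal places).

7.53%

Market risk premium = 7.7% − 3.26% = 4.44%.
Cost of equity via CAPM: Re = 3.26% + 1.85 × 4.44% = 11.4740%.
Total capital V = 1119 + 118.7 + 858 = 2095.7.
Equity: weight = 1119/2095.7 = 0.5340; cost = 11.474%.
Preferred: weight = 118.7/2095.7 = 0.0566; cost = 7%.
Debt: weight = 858/2095.7 = 0.4094; after-tax cost = 3.44% × (1 − 28.4%) = 2.4630%.
WACC = 0.5340 × 11.4740% + 0.0566 × 7.0000% + 0.4094 × 2.4630% = 7.5314%.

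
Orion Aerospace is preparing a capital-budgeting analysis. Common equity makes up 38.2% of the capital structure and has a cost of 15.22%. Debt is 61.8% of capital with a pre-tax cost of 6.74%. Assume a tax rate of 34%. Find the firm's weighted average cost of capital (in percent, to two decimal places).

8.56%

After-tax cost of debt = 6.74% × (1 − 34%) = 4.4484%.
WACC = 0.382 × 15.2200% + 0.618 × 4.4484% = 8.5632%.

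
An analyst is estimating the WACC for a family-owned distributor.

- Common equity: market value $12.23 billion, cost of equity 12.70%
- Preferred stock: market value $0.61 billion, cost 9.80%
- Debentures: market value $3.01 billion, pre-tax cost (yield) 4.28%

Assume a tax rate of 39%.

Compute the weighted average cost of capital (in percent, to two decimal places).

10.67%

Total capital V = 12.23 + 0.61 + 3.01 = 15.85.
Equity: weight = 12.23/15.85 = 0.7716; cost = 12.7%.
Preferred: weight = 0.61/15.85 = 0.0385; cost = 9.8%.
Debentures: weight = 3.01/15.85 = 0.1899; after-tax cost = 4.28% × (1 − 39%) = 2.6108%.
WACC = 0.7716 × 12.7000% + 0.0385 × 9.8000% + 0.1899 × 2.6108% = 10.6724%.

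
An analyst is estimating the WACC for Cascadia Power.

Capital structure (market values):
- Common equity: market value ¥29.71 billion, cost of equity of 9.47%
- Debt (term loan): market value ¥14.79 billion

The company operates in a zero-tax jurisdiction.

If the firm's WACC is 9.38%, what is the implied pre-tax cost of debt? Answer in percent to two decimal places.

Total capital V = 29.71 + 14.79 = 44.5.
Equity weight = 29.71/44.5 = 0.6676.
Term loan weight = 14.79/44.5 = 0.3324.
Equity contribution = 0.6676 × 9.47% = 6.3226%.
Remaining for debt = 9.38% − 6.3226% = 3.0574%.
Rd × (1 − 0%) × 0.3324 = 3.0574%  ⇒  Rd = 9.1992%.

9.20%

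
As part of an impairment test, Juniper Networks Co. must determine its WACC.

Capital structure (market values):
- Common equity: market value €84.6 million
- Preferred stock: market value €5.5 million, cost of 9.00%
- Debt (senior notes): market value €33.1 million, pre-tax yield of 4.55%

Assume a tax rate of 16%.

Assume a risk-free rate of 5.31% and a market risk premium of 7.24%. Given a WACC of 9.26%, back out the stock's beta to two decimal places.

Total capital V = 84.6 + 5.5 + 33.1 = 123.2.
Equity weight = 84.6/123.2 = 0.6867.
Preferred weight = 5.5/123.2 = 0.0446.
Senior notes weight = 33.1/123.2 = 0.2687.
Debt contribution = 0.2687 × 4.55% × (1 − 16%) = 1.0269%.
Preferred contribution = 0.0446 × 9% = 0.4018%.
Required equity contribution = 9.26% − 1.4286% = 7.8314%  ⇒  Re = 11.4045%.
CAPM: 11.4045% = 5.31% + β × 7.24%  ⇒  β = 0.8418.

0.84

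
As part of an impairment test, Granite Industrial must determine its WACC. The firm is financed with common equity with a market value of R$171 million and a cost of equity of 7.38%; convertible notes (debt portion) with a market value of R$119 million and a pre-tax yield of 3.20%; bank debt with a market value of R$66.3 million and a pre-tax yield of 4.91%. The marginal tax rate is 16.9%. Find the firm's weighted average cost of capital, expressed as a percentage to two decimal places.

Total capital V = 171 + 119 + 66.3 = 356.3.
Equity: weight = 171/356.3 = 0.4799; cost = 7.38%.
Convertible notes (debt portion): weight = 119/356.3 = 0.3340; after-tax cost = 3.2% × (1 − 16.9%) = 2.6592%.
Bank debt: weight = 66.3/356.3 = 0.1861; after-tax cost = 4.91% × (1 − 16.9%) = 4.0802%.
WACC = 0.4799 × 7.3800% + 0.3340 × 2.6592% + 0.1861 × 4.0802% = 5.1893%.

5.19%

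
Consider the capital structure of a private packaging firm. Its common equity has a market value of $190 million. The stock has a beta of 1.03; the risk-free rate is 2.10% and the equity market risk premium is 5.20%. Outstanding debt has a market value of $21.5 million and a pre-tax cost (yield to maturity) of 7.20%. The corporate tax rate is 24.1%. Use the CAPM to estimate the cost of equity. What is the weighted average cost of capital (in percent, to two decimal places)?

Cost of equity via CAPM: Re = 2.1% + 1.03 × 5.2% = 7.4560%.
Total capital V = 190 + 21.5 = 211.5.
Equity: weight = 190/211.5 = 0.8983; cost = 7.456%.
Debt: weight = 21.5/211.5 = 0.1017; after-tax cost = 7.2% × (1 − 24.1%) = 5.4648%.
WACC = 0.8983 × 7.4560% + 0.1017 × 5.4648% = 7.2536%.

7.25%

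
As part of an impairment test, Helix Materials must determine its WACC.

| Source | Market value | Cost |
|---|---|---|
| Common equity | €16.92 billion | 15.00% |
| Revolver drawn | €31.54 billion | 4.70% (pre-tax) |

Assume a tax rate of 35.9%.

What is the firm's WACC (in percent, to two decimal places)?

Total capital V = 16.92 + 31.54 = 48.46.
Equity: weight = 16.92/48.46 = 0.3492; cost = 15%.
Revolver drawn: weight = 31.54/48.46 = 0.6508; after-tax cost = 4.7% × (1 − 35.9%) = 3.0127%.
WACC = 0.3492 × 15.0000% + 0.6508 × 3.0127% = 7.1981%.

7.20%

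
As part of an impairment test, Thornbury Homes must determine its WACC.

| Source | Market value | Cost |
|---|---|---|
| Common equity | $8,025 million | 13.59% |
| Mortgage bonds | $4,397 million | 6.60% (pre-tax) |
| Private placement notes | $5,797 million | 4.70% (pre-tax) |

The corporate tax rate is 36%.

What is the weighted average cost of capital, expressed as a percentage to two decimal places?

7.96%

Total capital V = 8025 + 4397 + 5797 = 18219.
Equity: weight = 8025/18219 = 0.4405; cost = 13.59%.
Mortgage bonds: weight = 4397/18219 = 0.2413; after-tax cost = 6.6% × (1 − 36%) = 4.2240%.
Private placement notes: weight = 5797/18219 = 0.3182; after-tax cost = 4.7% × (1 − 36%) = 3.0080%.
WACC = 0.4405 × 13.5900% + 0.2413 × 4.2240% + 0.3182 × 3.0080% = 7.9626%.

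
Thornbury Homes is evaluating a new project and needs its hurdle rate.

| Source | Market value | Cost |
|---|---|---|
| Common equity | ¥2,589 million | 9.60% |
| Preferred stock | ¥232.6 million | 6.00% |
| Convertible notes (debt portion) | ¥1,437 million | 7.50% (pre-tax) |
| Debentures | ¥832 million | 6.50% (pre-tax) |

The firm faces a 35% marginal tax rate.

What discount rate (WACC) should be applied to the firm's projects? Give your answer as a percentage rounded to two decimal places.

Total capital V = 2589 + 232.6 + 1437 + 832 = 5090.6.
Equity: weight = 2589/5090.6 = 0.5086; cost = 9.6%.
Preferred: weight = 232.6/5090.6 = 0.0457; cost = 6%.
Convertible notes (debt portion): weight = 1437/5090.6 = 0.2823; after-tax cost = 7.5% × (1 − 35%) = 4.8750%.
Debentures: weight = 832/5090.6 = 0.1634; after-tax cost = 6.5% × (1 − 35%) = 4.2250%.
WACC = 0.5086 × 9.6000% + 0.0457 × 6.0000% + 0.2823 × 4.8750% + 0.1634 × 4.2250% = 7.2232%.

7.22%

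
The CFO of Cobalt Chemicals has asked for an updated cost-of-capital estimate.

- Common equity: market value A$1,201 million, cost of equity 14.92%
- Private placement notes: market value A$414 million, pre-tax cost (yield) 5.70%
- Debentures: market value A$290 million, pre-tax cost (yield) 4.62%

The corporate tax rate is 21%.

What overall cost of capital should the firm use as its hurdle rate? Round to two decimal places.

Total capital V = 1201 + 414 + 290 = 1905.
Equity: weight = 1201/1905 = 0.6304; cost = 14.92%.
Private placement notes: weight = 414/1905 = 0.2173; after-tax cost = 5.7% × (1 − 21%) = 4.5030%.
Debentures: weight = 290/1905 = 0.1522; after-tax cost = 4.62% × (1 − 21%) = 3.6498%.
WACC = 0.6304 × 14.9200% + 0.2173 × 4.5030% + 0.1522 × 3.6498% = 10.9405%.

10.94%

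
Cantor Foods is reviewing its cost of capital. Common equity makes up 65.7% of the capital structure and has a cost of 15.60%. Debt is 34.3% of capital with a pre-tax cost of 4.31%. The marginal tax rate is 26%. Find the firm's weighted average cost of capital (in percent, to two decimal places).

11.34%

After-tax cost of debt = 4.31% × (1 − 26%) = 3.1894%.
WACC = 0.657 × 15.6000% + 0.343 × 3.1894% = 11.3432%.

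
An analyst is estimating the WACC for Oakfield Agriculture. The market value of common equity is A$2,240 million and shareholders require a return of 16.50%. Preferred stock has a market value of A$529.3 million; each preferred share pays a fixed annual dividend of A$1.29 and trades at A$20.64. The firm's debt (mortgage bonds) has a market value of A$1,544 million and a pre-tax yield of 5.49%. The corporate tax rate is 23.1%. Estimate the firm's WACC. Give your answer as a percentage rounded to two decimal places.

Cost of preferred: Rp = 1.29 / 20.64 = 6.2500%.
Total capital V = 2240 + 529.3 + 1544 = 4313.3.
Equity: weight = 2240/4313.3 = 0.5193; cost = 16.5%.
Preferred: weight = 529.3/4313.3 = 0.1227; cost = 6.25%.
Mortgage bonds: weight = 1544/4313.3 = 0.3580; after-tax cost = 5.49% × (1 − 23.1%) = 4.2218%.
WACC = 0.5193 × 16.5000% + 0.1227 × 6.2500% + 0.3580 × 4.2218% = 10.8471%.

10.85%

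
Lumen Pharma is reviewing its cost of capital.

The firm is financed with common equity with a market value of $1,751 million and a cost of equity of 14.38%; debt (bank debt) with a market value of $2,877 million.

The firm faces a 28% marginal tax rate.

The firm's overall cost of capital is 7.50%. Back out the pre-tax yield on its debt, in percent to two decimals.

4.60%

Total capital V = 1751 + 2877 = 4628.
Equity weight = 1751/4628 = 0.3783.
Bank debt weight = 2877/4628 = 0.6217.
Equity contribution = 0.3783 × 14.38% = 5.4407%.
Remaining for debt = 7.5% − 5.4407% = 2.0593%.
Rd × (1 − 28%) × 0.6217 = 2.0593%  ⇒  Rd = 4.6010%.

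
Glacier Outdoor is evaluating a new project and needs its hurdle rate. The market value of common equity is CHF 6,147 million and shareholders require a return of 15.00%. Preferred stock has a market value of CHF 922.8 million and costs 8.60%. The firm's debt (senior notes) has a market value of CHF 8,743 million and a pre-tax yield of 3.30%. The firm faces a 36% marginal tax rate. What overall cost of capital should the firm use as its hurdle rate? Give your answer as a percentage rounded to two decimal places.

7.50%

Total capital V = 6147 + 922.8 + 8743 = 15812.8.
Equity: weight = 6147/15812.8 = 0.3887; cost = 15%.
Preferred: weight = 922.8/15812.8 = 0.0584; cost = 8.6%.
Senior notes: weight = 8743/15812.8 = 0.5529; after-tax cost = 3.3% × (1 − 36%) = 2.1120%.
WACC = 0.3887 × 15.0000% + 0.0584 × 8.6000% + 0.5529 × 2.1120% = 7.5007%.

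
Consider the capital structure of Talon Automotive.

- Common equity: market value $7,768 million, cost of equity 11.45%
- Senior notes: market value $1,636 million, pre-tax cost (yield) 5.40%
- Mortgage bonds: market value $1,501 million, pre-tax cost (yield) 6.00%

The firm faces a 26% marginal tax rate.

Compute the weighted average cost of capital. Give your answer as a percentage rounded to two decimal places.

Total capital V = 7768 + 1636 + 1501 = 10905.
Equity: weight = 7768/10905 = 0.7123; cost = 11.45%.
Senior notes: weight = 1636/10905 = 0.1500; after-tax cost = 5.4% × (1 − 26%) = 3.9960%.
Mortgage bonds: weight = 1501/10905 = 0.1376; after-tax cost = 6% × (1 − 26%) = 4.4400%.
WACC = 0.7123 × 11.4500% + 0.1500 × 3.9960% + 0.1376 × 4.4400% = 9.3668%.

9.37%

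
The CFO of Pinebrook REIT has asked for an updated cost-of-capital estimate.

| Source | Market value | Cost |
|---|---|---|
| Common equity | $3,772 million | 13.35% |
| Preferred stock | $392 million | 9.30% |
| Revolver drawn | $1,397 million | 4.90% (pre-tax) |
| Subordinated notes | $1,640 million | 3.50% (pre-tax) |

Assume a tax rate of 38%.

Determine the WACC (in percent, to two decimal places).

Total capital V = 3772 + 392 + 1397 + 1640 = 7201.
Equity: weight = 3772/7201 = 0.5238; cost = 13.35%.
Preferred: weight = 392/7201 = 0.0544; cost = 9.3%.
Revolver drawn: weight = 1397/7201 = 0.1940; after-tax cost = 4.9% × (1 − 38%) = 3.0380%.
Subordinated notes: weight = 1640/7201 = 0.2277; after-tax cost = 3.5% × (1 − 38%) = 2.1700%.
WACC = 0.5238 × 13.3500% + 0.0544 × 9.3000% + 0.1940 × 3.0380% + 0.2277 × 2.1700% = 8.5828%.

8.58%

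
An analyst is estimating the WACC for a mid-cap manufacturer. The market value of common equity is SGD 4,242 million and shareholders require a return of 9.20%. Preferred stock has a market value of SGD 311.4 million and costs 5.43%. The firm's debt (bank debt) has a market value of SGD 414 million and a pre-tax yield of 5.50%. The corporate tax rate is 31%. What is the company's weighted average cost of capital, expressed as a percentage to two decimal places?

Total capital V = 4242 + 311.4 + 414 = 4967.4.
Equity: weight = 4242/4967.4 = 0.8540; cost = 9.2%.
Preferred: weight = 311.4/4967.4 = 0.0627; cost = 5.43%.
Bank debt: weight = 414/4967.4 = 0.0833; after-tax cost = 5.5% × (1 − 31%) = 3.7950%.
WACC = 0.8540 × 9.2000% + 0.0627 × 5.4300% + 0.0833 × 3.7950% = 8.5132%.

8.51%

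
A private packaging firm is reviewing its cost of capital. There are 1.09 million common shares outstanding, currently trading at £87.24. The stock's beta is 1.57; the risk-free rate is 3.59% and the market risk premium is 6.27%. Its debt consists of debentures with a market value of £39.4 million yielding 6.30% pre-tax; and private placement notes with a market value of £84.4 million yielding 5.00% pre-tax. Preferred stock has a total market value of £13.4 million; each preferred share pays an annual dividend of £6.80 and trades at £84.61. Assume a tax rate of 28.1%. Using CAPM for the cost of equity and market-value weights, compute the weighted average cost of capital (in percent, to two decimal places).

8.04%

Cost of equity via CAPM: Re = 3.59% + 1.57 × 6.27% = 13.4339%.
Cost of preferred: Rp = 6.8 / 84.61 = 8.0369%.
Market value of equity E = 87.24 × 1.09m = 95.0916m.
Total capital V = 95.0916 + 13.4 + 39.4 + 84.4 = 232.2916.
Equity: weight = 95.0916/232.2916 = 0.4094; cost = 13.4339%.
Preferred: weight = 13.4/232.2916 = 0.0577; cost = 8.0369%.
Debentures: weight = 39.4/232.2916 = 0.1696; after-tax cost = 6.3% × (1 − 28.1%) = 4.5297%.
Private placement notes: weight = 84.4/232.2916 = 0.3633; after-tax cost = 5% × (1 − 28.1%) = 3.5950%.
WACC = 0.4094 × 13.4339% + 0.0577 × 8.0369% + 0.1696 × 4.5297% + 0.3633 × 3.5950% = 8.0375%.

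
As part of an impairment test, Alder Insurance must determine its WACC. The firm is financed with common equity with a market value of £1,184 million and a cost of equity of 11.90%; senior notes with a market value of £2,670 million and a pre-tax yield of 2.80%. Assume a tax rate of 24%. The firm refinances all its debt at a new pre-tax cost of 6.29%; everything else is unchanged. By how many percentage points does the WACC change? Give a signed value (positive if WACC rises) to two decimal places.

+1.84 pp

Current WACC:
Total capital V = 1184 + 2670 = 3854.
Equity: weight = 1184/3854 = 0.3072; cost = 11.9%.
Senior notes: weight = 2670/3854 = 0.6928; after-tax cost = 2.8% × (1 − 24%) = 2.1280%.
WACC = 0.3072 × 11.9000% + 0.6928 × 2.1280% = 5.1301%.
After the change:
Total capital V = 1184 + 2670 = 3854.
Equity: weight = 1184/3854 = 0.3072; cost = 11.9%.
Senior notes: weight = 2670/3854 = 0.6928; after-tax cost = 6.29% × (1 − 24%) = 4.7804%.
WACC = 0.3072 × 11.9000% + 0.6928 × 4.7804% = 6.9676%.
Change in WACC = 6.9676% − 5.1301% = 1.8375 pp.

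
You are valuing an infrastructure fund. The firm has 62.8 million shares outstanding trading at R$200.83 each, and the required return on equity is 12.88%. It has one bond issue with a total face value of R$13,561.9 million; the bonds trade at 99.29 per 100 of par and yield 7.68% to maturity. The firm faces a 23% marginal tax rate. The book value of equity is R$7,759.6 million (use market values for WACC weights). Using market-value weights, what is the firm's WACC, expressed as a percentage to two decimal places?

9.28%

Market value of equity E = 200.83 × 62.8m = 12612.124m. Market value of debt D = 13561.9m × 99.29/100 = 13465.61051m.
Total capital V = 12612.124 + 13465.61051 = 26077.73451.
Equity: weight = 12612.124/26077.73451 = 0.4836; cost = 12.88%.
Bonds outstanding: weight = 13465.61051/26077.73451 = 0.5164; after-tax cost = 7.68% × (1 − 23%) = 5.9136%.
WACC = 0.4836 × 12.8800% + 0.5164 × 5.9136% = 9.2828%.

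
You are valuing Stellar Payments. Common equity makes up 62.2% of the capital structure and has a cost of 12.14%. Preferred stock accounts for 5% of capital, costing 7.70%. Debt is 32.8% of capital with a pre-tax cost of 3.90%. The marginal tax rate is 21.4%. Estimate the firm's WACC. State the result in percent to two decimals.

After-tax cost of debt = 3.9% × (1 − 21.4%) = 3.0654%.
WACC = 0.622 × 12.1400% + 0.050 × 7.7000% + 0.328 × 3.0654% = 8.9415%.

8.94%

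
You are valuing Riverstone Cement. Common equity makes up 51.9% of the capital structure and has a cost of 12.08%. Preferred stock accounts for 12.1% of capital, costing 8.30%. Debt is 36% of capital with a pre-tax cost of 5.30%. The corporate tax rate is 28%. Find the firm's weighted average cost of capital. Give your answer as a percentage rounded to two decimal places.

8.65%

After-tax cost of debt = 5.3% × (1 − 28%) = 3.8160%.
WACC = 0.519 × 12.0800% + 0.121 × 8.3000% + 0.360 × 3.8160% = 8.6476%.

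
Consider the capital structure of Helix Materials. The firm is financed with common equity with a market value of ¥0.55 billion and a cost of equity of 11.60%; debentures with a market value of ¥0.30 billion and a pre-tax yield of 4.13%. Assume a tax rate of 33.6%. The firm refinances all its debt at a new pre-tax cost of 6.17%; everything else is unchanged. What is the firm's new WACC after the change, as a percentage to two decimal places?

8.95%

After the change:
Total capital V = 0.55 + 0.3 = 0.85.
Equity: weight = 0.55/0.85 = 0.6471; cost = 11.6%.
Debentures: weight = 0.3/0.85 = 0.3529; after-tax cost = 6.17% × (1 − 33.6%) = 4.0969%.
WACC = 0.6471 × 11.6000% + 0.3529 × 4.0969% = 8.9518%.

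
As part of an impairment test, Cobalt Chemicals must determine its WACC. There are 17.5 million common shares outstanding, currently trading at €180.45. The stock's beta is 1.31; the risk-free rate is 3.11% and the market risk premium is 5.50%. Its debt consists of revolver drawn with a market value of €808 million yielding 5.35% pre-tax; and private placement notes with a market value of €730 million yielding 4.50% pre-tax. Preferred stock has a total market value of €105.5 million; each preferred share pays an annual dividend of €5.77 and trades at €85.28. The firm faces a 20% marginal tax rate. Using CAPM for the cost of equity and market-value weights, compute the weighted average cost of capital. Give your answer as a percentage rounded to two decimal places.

8.20%

Cost of equity via CAPM: Re = 3.11% + 1.31 × 5.5% = 10.3150%.
Cost of preferred: Rp = 5.77 / 85.28 = 6.7659%.
Market value of equity E = 180.45 × 17.5m = 3157.875m.
Total capital V = 3157.875 + 105.5 + 808 + 730 = 4801.375.
Equity: weight = 3157.875/4801.375 = 0.6577; cost = 10.315%.
Preferred: weight = 105.5/4801.375 = 0.0220; cost = 6.7659%.
Revolver drawn: weight = 808/4801.375 = 0.1683; after-tax cost = 5.35% × (1 − 20%) = 4.2800%.
Private placement notes: weight = 730/4801.375 = 0.1520; after-tax cost = 4.5% × (1 − 20%) = 3.6000%.
WACC = 0.6577 × 10.3150% + 0.0220 × 6.7659% + 0.1683 × 4.2800% + 0.1520 × 3.6000% = 8.2005%.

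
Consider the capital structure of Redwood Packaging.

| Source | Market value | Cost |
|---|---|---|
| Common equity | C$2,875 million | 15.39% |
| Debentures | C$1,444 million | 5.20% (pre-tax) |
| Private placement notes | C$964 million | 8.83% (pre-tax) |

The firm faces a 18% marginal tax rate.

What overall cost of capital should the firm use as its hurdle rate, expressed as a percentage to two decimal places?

Total capital V = 2875 + 1444 + 964 = 5283.
Equity: weight = 2875/5283 = 0.5442; cost = 15.39%.
Debentures: weight = 1444/5283 = 0.2733; after-tax cost = 5.2% × (1 − 18%) = 4.2640%.
Private placement notes: weight = 964/5283 = 0.1825; after-tax cost = 8.83% × (1 − 18%) = 7.2406%.
WACC = 0.5442 × 15.3900% + 0.2733 × 4.2640% + 0.1825 × 7.2406% = 10.8619%.

10.86%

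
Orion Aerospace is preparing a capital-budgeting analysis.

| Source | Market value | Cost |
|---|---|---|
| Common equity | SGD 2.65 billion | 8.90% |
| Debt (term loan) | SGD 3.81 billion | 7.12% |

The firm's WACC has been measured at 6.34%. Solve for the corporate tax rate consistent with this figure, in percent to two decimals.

35.96%

Total capital V = 2.65 + 3.81 = 6.46.
Equity weight = 2.65/6.46 = 0.4102.
Term loan weight = 3.81/6.46 = 0.5898.
Equity contribution = 0.4102 × 8.9% = 3.6509%.
Debt contribution must be 6.34% − 3.6509% = 2.6891%.
0.5898 × 7.12% × (1 − T) = 2.6891%  ⇒  (1 − T) = 0.6404.
T = 35.9632%.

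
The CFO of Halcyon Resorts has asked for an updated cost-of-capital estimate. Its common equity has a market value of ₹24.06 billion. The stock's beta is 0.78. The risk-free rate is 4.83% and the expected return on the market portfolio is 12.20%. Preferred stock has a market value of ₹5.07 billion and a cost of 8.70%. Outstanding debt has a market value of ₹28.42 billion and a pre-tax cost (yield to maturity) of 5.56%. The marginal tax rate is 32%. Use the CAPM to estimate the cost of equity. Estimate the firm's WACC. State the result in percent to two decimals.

Market risk premium = 12.2% − 4.83% = 7.37%.
Cost of equity via CAPM: Re = 4.83% + 0.78 × 7.37% = 10.5786%.
Total capital V = 24.06 + 5.07 + 28.42 = 57.55.
Equity: weight = 24.06/57.55 = 0.4181; cost = 10.5786%.
Preferred: weight = 5.07/57.55 = 0.0881; cost = 8.7%.
Debt: weight = 28.42/57.55 = 0.4938; after-tax cost = 5.56% × (1 − 32%) = 3.7808%.
WACC = 0.4181 × 10.5786% + 0.0881 × 8.7000% + 0.4938 × 3.7808% = 7.0561%.

7.06%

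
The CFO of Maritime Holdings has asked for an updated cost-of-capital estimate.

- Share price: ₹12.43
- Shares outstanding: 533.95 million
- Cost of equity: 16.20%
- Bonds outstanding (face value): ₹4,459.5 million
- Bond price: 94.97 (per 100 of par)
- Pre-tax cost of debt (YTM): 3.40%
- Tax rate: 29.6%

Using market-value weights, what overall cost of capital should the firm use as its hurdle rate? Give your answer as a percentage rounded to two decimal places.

Market value of equity E = 12.43 × 533.95m = 6636.9985m. Market value of debt D = 4459.5m × 94.97/100 = 4235.18715m.
Total capital V = 6636.9985 + 4235.18715 = 10872.18565.
Equity: weight = 6636.9985/10872.18565 = 0.6105; cost = 16.2%.
Bonds outstanding: weight = 4235.18715/10872.18565 = 0.3895; after-tax cost = 3.4% × (1 − 29.6%) = 2.3936%.
WACC = 0.6105 × 16.2000% + 0.3895 × 2.3936% = 10.8218%.

10.82%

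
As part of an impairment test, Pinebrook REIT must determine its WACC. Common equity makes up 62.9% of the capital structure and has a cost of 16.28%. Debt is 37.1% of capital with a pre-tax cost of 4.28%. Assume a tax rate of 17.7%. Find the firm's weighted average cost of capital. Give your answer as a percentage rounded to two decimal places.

11.55%

After-tax cost of debt = 4.28% × (1 − 17.7%) = 3.5224%.
WACC = 0.629 × 16.2800% + 0.371 × 3.5224% = 11.5469%.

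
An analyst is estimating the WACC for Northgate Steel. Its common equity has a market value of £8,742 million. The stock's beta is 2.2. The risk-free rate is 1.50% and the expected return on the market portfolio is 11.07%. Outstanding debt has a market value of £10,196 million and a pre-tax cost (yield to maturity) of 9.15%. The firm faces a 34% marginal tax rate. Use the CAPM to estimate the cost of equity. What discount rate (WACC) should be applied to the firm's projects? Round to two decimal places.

Market risk premium = 11.07% − 1.5% = 9.57%.
Cost of equity via CAPM: Re = 1.5% + 2.2 × 9.57% = 22.5540%.
Total capital V = 8742 + 10196 = 18938.
Equity: weight = 8742/18938 = 0.4616; cost = 22.554%.
Debt: weight = 10196/18938 = 0.5384; after-tax cost = 9.15% × (1 − 34%) = 6.0390%.
WACC = 0.4616 × 22.5540% + 0.5384 × 6.0390% = 13.6625%.

13.66%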